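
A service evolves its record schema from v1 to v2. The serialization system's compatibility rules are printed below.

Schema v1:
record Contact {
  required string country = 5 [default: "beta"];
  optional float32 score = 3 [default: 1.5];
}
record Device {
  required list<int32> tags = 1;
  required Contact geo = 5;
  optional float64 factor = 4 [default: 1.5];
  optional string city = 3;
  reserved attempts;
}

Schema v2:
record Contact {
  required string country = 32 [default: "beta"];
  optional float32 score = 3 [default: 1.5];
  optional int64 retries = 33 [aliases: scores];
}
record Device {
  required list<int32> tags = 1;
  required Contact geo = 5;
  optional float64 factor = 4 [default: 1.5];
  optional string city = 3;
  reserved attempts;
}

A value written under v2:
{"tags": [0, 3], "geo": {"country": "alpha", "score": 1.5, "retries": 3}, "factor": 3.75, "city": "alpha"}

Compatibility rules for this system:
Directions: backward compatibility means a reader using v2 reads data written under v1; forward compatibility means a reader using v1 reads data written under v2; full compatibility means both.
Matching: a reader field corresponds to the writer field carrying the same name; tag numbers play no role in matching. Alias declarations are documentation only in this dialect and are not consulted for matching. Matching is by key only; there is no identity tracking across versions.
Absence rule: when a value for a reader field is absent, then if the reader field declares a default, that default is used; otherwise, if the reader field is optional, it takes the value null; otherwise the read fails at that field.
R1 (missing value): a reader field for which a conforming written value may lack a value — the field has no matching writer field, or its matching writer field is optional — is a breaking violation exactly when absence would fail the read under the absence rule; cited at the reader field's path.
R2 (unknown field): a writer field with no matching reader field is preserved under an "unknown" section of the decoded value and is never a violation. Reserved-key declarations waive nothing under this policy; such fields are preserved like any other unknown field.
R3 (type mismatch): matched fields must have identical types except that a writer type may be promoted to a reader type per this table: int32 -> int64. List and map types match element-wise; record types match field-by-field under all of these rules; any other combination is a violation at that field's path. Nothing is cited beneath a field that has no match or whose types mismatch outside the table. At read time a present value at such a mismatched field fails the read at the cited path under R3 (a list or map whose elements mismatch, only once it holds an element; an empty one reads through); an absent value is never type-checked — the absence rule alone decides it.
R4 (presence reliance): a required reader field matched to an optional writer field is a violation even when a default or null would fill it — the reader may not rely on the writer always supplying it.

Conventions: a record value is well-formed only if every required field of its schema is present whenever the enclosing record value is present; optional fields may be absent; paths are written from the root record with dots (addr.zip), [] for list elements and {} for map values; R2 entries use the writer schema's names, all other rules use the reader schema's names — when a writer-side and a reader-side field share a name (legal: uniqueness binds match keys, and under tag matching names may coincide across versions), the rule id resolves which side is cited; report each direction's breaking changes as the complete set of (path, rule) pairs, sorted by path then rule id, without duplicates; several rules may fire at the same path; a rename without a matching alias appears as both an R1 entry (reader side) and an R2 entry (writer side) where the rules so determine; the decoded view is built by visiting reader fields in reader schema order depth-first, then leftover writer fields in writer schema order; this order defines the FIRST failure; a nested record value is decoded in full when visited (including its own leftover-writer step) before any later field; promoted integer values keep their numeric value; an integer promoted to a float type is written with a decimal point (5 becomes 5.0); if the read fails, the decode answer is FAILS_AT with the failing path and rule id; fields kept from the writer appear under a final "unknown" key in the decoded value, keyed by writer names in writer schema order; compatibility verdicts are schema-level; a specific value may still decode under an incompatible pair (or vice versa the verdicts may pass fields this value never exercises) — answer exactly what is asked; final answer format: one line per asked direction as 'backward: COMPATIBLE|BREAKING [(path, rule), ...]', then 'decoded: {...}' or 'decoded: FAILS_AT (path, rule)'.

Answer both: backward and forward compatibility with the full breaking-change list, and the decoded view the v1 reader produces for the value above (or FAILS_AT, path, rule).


each type pair in Device: writer, then reader
checking backward for Device: reader v2 against writer v1:
  tags: paired with writer tags (list<int32> -> list<int32>; writer required)
  geo: paired with writer geo (Contact -> Contact; writer required)
  factor: paired with writer factor (float64 -> float64; writer optional)
  city: paired with writer city (string -> string; writer optional)
  geo.country: paired with writer geo.country (string -> string; writer required)
  geo.score: paired with writer geo.score (float32 -> float32; writer optional)
  geo.retries: no writer match
  => backward: COMPATIBLE
checking forward for Device: reader v1 against writer v2:
  tags: paired with writer tags (list<int32> -> list<int32>; writer required)
  geo: paired with writer geo (Contact -> Contact; writer required)
  factor: paired with writer factor (float64 -> float64; writer optional)
  city: paired with writer city (string -> string; writer optional)
  geo.country: paired with writer geo.country (string -> string; writer required)
  geo.score: paired with writer geo.score (float32 -> float32; writer optional)
  geo.retries (writer side), unknown to reader
  => forward: COMPATIBLE
decoding the Device value with the v1 reader:
  tags := [0, 3]
  geo.country := "alpha"
  geo.score := 1.5
  writer geo.retries: kept under "unknown"
  factor := 3.75
  city := "alpha"
  => decoded: {"tags": [0, 3], "geo": {"country": "alpha", "score": 1.5, "unknown": {"retries": 3}}, "factor": 3.75, "city": "alpha"}

backward: COMPATIBLE []; forward: COMPATIBLE []; decoded: {"tags": [0, 3], "geo": {"country": "alpha", "score": 1.5, "unknown": {"retries": 3}}, "factor": 3.75, "city": "alpha"}


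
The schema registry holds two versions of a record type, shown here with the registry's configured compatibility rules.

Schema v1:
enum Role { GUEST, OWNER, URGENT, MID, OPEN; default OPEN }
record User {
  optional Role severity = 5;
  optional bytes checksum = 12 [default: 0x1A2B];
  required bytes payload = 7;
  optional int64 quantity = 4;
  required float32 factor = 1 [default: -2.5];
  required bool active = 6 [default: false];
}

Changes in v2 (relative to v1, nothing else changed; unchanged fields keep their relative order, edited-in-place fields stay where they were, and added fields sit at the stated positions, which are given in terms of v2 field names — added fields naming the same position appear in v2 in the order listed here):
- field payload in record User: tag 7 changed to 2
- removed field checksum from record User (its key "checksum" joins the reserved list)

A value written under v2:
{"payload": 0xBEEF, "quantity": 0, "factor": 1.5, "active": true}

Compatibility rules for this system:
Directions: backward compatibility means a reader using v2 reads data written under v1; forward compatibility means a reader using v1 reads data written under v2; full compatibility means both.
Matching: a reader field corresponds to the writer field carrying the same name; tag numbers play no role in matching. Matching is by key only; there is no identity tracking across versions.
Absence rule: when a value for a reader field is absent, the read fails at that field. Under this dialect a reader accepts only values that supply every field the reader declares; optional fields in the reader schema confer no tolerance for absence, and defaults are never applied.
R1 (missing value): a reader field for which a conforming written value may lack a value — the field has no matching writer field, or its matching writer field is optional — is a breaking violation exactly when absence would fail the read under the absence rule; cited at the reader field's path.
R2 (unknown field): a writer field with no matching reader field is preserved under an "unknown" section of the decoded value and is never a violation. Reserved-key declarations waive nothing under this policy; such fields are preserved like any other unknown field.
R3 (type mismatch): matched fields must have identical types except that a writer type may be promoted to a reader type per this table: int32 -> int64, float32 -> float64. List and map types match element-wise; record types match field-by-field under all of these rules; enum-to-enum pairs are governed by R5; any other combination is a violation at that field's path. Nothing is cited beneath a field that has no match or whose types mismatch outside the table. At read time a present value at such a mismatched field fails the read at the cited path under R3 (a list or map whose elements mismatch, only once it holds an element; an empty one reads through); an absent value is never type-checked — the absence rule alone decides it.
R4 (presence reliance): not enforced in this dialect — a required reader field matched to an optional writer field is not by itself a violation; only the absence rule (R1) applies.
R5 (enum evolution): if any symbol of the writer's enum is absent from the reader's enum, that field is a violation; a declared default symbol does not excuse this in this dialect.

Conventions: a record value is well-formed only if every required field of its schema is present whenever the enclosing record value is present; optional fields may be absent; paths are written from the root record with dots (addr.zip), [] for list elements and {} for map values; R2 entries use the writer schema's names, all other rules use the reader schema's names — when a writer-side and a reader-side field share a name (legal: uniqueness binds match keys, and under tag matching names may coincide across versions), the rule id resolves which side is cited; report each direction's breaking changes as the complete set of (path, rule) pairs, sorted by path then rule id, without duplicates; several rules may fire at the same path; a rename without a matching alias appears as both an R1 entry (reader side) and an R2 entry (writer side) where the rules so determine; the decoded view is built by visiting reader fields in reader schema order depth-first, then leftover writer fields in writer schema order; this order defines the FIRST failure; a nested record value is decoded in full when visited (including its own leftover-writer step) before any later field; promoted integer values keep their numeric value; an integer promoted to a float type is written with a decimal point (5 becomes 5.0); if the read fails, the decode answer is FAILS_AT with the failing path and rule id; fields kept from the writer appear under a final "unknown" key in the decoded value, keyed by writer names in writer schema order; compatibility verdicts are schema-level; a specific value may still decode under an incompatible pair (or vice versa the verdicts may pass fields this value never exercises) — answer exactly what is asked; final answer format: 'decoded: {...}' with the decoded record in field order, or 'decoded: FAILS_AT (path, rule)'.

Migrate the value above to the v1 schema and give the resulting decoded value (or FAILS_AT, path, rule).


decoded: FAILS_AT (severity, R1)

each type pair in User: writer, then reader
migrating the User value to v1:
  read fails at severity under R1 (no fill)
  => FAILS_AT (severity, R1)
ruling out the remaining User differences:
  field payload in record User: tag 7 changed to 2 -> inert under this dialect — no rule fires on User and the result does not move
  removed field checksum from record User (its key "checksum" joins the reserved list) -> shifts the User verdicts, not this decode


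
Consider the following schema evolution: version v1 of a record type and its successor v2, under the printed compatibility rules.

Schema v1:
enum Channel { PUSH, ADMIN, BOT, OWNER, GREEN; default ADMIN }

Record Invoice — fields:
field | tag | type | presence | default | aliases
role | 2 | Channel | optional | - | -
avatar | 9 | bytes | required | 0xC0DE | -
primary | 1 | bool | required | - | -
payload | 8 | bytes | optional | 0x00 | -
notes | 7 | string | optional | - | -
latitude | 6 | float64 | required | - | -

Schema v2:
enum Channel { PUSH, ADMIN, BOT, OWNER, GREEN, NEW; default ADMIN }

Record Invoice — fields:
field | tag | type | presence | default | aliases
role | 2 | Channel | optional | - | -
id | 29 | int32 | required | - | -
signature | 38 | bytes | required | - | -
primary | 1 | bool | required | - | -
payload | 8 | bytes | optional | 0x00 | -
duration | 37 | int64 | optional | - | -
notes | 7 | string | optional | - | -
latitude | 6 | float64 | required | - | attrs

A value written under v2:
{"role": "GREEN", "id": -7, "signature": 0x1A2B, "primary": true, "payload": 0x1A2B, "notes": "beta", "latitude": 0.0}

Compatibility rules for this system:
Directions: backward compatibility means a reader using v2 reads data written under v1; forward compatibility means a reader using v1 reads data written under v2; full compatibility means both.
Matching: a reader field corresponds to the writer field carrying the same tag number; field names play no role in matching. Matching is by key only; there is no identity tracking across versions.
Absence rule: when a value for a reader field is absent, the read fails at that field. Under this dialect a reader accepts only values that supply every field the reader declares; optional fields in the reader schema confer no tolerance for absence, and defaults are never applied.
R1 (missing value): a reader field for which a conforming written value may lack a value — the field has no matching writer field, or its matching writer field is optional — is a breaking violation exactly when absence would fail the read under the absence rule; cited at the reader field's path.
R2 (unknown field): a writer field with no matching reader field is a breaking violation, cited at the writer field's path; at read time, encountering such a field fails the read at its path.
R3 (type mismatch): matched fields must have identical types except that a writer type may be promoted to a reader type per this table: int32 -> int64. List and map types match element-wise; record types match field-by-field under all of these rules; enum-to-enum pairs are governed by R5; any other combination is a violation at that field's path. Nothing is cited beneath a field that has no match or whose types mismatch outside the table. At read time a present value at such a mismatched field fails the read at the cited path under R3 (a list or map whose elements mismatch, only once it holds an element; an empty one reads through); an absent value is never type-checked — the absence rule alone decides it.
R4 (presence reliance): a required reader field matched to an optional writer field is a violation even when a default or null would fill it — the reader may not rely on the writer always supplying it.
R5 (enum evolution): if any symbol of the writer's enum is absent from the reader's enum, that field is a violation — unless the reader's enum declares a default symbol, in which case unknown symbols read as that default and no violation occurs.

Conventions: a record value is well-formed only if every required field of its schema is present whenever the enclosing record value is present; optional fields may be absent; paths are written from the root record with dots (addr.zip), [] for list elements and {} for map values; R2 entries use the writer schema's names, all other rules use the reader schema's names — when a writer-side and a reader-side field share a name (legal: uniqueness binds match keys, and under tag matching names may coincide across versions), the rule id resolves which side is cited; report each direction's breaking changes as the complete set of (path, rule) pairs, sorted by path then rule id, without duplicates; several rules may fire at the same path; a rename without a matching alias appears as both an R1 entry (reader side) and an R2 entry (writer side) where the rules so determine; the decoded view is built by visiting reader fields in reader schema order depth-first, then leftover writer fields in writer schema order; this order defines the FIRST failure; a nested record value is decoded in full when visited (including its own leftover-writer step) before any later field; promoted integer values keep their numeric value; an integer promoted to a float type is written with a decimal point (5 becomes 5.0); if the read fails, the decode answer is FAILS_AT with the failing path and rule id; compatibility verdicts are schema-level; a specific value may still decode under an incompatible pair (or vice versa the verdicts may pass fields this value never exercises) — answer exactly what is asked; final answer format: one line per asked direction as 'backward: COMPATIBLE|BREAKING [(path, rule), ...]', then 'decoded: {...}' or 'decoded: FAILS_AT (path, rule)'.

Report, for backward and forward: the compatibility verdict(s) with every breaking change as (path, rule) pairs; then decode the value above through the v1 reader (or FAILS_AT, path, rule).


backward: BREAKING [(avatar, R2), (duration, R1), (id, R1), (notes, R1), (payload, R1), (role, R1), (signature, R1)]; forward: BREAKING [(avatar, R1), (duration, R2), (id, R2), (notes, R1), (payload, R1), (role, R1), (signature, R2)]; decoded: FAILS_AT (avatar, R1)

arrows below run writer -> reader for Invoice
backward for Invoice (reader v2, writer v1):
  Channel -> Channel, writer optional: role aligns to role
  id: no writer match
  signature: no writer match
  bool -> bool, writer required: primary aligns to primary
  bytes -> bytes, writer optional: payload aligns to payload
  duration: no writer match
  string -> string, writer optional: notes aligns to notes
  float64 -> float64, writer required: latitude aligns to latitude
  avatar (writer side), unknown to reader
  breaking: (avatar, R2)
  breaking: (duration, R1)
  breaking: (id, R1)
  breaking: (notes, R1)
  breaking: (payload, R1)
  breaking: (role, R1)
  breaking: (signature, R1)
  => 7 violation(s): backward is BREAKING for Invoice
forward for Invoice (reader v1, writer v2):
  Channel -> Channel, writer optional: role aligns to role
  avatar: no writer match
  bool -> bool, writer required: primary aligns to primary
  bytes -> bytes, writer optional: payload aligns to payload
  string -> string, writer optional: notes aligns to notes
  float64 -> float64, writer required: latitude aligns to latitude
  id (writer side), unknown to reader
  signature (writer side), unknown to reader
  duration (writer side), unknown to reader
  breaking: (avatar, R1)
  breaking: (duration, R2)
  breaking: (id, R2)
  breaking: (notes, R1)
  breaking: (payload, R1)
  breaking: (role, R1)
  breaking: (signature, R2)
  => 7 violation(s): forward is BREAKING for Invoice
decode walk for Invoice under reader schema v1:
  role := "GREEN"
  read fails at avatar under R1 (no fill)
  => FAILS_AT (avatar, R1)


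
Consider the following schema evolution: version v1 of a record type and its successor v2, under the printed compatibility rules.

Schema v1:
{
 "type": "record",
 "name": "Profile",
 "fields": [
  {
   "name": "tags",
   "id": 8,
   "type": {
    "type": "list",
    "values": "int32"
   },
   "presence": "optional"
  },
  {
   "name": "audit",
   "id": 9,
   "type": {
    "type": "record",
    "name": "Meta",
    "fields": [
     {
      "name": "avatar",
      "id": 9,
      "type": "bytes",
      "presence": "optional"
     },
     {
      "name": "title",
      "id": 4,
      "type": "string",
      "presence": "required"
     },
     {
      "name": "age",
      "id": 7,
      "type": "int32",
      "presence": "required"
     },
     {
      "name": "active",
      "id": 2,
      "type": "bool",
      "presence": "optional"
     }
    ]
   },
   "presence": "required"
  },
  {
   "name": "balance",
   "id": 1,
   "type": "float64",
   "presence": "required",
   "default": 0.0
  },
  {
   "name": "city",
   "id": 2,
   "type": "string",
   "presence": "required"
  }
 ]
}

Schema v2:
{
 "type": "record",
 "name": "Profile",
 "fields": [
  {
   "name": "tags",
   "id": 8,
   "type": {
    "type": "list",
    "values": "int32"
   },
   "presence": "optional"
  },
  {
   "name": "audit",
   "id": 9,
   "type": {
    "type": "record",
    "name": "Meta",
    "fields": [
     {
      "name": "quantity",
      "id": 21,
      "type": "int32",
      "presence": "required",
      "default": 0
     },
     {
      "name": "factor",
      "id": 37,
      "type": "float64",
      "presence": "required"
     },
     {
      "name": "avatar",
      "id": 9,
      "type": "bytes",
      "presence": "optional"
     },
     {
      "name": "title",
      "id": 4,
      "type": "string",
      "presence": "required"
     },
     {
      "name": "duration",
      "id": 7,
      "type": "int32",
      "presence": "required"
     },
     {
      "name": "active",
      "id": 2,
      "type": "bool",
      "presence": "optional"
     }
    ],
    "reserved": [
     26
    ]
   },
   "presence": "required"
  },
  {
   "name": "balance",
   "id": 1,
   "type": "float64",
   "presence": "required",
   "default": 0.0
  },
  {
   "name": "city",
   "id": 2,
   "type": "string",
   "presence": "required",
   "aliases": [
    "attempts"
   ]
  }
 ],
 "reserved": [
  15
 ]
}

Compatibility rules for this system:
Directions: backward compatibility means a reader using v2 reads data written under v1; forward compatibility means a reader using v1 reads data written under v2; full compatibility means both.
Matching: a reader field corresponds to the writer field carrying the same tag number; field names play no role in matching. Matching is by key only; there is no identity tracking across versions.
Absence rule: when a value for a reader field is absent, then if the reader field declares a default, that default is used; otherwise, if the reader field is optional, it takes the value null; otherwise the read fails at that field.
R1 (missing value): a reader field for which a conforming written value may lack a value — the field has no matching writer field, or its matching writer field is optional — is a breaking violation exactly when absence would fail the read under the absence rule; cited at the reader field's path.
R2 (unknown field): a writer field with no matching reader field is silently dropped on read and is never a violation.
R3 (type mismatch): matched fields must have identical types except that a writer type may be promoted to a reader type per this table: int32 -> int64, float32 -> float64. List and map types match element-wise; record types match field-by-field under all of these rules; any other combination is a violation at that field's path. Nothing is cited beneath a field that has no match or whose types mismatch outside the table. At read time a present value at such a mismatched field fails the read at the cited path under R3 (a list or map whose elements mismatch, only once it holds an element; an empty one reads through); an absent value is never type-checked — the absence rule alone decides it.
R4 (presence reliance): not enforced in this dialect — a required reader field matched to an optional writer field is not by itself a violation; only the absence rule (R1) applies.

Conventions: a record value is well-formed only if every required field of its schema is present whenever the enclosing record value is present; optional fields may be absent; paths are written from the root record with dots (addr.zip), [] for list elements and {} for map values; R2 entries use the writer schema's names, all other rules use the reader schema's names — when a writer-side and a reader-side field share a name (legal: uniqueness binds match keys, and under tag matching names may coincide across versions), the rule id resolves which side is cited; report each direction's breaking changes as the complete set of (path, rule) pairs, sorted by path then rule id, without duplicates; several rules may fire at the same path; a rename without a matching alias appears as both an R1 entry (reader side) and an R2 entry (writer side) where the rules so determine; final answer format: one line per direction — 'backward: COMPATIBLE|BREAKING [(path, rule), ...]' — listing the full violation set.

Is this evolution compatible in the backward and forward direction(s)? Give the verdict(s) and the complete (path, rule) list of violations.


backward: BREAKING [(audit.factor, R1)]; forward: COMPATIBLE []

each type pair in Profile: writer, then reader
backward for Profile (reader v2, writer v1):
  writer optional, list<int32> -> list<int32>: reader tags maps from writer tags
  writer required, Meta -> Meta: reader audit maps from writer audit
  writer required, float64 -> float64: reader balance maps from writer balance
  writer required, string -> string: reader city maps from writer city
  audit.quantity: no writer-side match
  audit.factor: no writer-side match
  writer optional, bytes -> bytes: reader audit.avatar maps from writer audit.avatar
  writer required, string -> string: reader audit.title maps from writer audit.title
  writer required, int32 -> int32: reader audit.duration maps from writer audit.age
  writer optional, bool -> bool: reader audit.active maps from writer audit.active
  rule R1 violated at audit.factor
  => backward: BREAKING (1)
forward for Profile (reader v1, writer v2):
  writer optional, list<int32> -> list<int32>: reader tags maps from writer tags
  writer required, Meta -> Meta: reader audit maps from writer audit
  writer required, float64 -> float64: reader balance maps from writer balance
  writer required, string -> string: reader city maps from writer city
  writer optional, bytes -> bytes: reader audit.avatar maps from writer audit.avatar
  writer required, string -> string: reader audit.title maps from writer audit.title
  writer required, int32 -> int32: reader audit.age maps from writer audit.duration
  writer optional, bool -> bool: reader audit.active maps from writer audit.active
  writer audit.quantity: unknown to reader
  writer audit.factor: unknown to reader
  => forward verdict for Profile: COMPATIBLE, no violations


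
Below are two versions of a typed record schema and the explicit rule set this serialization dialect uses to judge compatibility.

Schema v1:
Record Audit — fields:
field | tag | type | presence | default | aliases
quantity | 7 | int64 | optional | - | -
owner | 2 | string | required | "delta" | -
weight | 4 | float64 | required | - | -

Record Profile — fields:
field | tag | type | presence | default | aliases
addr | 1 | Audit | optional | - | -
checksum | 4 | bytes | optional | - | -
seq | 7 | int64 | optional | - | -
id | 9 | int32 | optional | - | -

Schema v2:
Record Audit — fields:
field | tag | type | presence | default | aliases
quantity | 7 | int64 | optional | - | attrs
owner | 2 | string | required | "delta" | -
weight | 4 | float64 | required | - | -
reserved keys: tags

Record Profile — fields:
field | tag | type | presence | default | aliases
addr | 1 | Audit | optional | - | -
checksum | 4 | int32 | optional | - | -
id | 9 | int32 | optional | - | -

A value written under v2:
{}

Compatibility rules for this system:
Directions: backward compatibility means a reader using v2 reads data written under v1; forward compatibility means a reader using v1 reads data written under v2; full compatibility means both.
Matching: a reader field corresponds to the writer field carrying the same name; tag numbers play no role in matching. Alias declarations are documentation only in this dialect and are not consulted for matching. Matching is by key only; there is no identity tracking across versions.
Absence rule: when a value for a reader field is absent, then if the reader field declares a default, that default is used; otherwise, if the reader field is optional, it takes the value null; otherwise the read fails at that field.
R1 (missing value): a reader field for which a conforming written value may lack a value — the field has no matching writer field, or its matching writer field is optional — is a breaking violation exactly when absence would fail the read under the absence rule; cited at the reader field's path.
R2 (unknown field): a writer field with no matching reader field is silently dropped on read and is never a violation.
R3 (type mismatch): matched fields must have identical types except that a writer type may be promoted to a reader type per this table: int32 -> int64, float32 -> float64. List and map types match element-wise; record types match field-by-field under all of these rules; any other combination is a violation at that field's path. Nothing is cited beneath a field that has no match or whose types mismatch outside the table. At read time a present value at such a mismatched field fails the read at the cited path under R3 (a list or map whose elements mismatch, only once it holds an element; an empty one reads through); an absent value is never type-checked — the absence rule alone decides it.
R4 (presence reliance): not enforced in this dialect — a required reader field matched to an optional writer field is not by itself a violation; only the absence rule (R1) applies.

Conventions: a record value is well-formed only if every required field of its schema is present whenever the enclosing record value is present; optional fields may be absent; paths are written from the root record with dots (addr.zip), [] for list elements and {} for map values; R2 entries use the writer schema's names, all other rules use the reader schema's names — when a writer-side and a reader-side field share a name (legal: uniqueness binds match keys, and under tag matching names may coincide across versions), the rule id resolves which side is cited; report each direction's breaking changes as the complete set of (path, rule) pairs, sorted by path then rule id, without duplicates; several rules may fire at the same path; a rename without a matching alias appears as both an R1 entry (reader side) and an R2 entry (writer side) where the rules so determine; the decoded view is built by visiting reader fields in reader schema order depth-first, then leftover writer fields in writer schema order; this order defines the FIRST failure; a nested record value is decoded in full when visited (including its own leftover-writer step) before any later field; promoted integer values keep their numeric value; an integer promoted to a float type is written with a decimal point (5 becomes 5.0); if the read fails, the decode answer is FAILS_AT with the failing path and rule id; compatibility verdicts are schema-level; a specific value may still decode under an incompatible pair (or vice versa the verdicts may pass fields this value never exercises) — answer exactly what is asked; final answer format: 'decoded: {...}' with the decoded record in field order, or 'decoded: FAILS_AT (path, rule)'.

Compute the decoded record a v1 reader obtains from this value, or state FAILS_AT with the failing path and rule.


decoded: {"addr": null, "checksum": null, "seq": null, "id": null}

each type pair in Profile: writer, then reader
decoding the Profile value with the v1 reader:
  addr := null (absent, optional -> null)
  checksum := null (absent, optional -> null)
  seq := null (absent, optional -> null)
  id := null (absent, optional -> null)
  => decoded: {"addr": null, "checksum": null, "seq": null, "id": null}
diffs on Profile not affecting the asked answer:
  removed field seq from record Profile -> triggers nothing under the printed rules; the Profile answer is the same either way
  field checksum in record Profile: type bytes changed to int32 -> a verdict-level change on Profile — the shown value reads the same


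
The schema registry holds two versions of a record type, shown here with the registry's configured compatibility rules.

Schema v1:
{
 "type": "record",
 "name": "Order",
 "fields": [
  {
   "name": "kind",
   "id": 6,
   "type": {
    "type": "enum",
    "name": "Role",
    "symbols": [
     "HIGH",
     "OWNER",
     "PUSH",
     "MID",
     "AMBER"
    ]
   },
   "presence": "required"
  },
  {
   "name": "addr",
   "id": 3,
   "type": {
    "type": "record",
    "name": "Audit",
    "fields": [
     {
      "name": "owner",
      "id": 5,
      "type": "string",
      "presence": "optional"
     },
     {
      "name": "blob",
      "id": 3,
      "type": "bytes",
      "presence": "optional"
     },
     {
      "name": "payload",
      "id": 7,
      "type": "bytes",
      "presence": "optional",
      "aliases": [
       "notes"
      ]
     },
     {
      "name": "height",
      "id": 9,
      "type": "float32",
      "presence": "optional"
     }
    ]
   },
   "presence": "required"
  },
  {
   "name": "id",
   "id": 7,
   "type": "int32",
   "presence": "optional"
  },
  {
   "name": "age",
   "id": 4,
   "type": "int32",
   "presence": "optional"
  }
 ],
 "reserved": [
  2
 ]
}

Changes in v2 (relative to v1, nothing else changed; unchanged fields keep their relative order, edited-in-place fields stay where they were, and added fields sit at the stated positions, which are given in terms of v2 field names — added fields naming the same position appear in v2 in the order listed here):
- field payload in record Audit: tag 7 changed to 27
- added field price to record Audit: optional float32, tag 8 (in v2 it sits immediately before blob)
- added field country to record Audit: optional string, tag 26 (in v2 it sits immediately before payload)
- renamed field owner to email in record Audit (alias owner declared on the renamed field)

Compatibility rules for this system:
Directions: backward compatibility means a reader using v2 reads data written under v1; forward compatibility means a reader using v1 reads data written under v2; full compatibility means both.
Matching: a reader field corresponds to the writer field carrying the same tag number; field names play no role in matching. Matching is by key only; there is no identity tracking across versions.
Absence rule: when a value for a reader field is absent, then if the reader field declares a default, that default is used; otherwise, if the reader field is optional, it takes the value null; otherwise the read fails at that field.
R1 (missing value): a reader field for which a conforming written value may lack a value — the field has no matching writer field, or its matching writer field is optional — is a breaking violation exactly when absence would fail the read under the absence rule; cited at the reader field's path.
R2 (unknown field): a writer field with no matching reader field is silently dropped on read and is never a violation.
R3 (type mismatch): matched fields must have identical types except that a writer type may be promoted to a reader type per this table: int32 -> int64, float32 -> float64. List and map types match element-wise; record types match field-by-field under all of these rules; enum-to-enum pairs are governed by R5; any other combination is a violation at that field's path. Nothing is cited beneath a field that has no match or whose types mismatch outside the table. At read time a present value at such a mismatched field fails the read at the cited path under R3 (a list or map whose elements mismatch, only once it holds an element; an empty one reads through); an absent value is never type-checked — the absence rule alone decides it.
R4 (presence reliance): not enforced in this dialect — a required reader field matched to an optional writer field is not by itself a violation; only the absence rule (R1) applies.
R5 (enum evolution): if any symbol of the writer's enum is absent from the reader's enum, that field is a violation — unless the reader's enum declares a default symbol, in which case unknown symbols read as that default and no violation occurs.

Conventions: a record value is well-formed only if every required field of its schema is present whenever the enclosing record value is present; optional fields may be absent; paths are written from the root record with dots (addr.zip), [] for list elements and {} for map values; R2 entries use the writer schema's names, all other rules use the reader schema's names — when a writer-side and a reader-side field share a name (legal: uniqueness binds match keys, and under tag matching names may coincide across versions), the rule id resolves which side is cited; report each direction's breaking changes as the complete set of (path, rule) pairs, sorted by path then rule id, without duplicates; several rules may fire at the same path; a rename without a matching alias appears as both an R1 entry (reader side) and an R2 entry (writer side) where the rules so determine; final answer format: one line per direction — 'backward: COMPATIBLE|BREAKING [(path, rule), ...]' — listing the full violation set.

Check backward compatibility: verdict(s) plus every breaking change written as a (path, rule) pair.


each type pair in Order: writer, then reader
backward for Order (reader v2, writer v1):
  kind: paired with writer kind (Role -> Role; writer required)
  addr: paired with writer addr (Audit -> Audit; writer required)
  id: paired with writer id (int32 -> int32; writer optional)
  age: paired with writer age (int32 -> int32; writer optional)
  addr.email: paired with writer addr.owner (string -> string; writer optional)
  addr.price: no writer-side match
  addr.blob: paired with writer addr.blob (bytes -> bytes; writer optional)
  addr.country: no writer-side match
  addr.payload: no writer-side match
  addr.height: paired with writer addr.height (float32 -> float32; writer optional)
  addr.payload (writer side), unknown to reader
  => backward verdict for Order: COMPATIBLE, no violations
the other Order changes do not affect what is asked:
  field payload in record Audit: tag 7 changed to 27 -> inert for the asked Order verdict: nothing fires
  added field country to record Audit: optional string, tag 26 (in v2 it sits immediately before payload) -> inert for the asked Order verdict: nothing fires
  added field price to record Audit: optional float32, tag 8 (in v2 it sits immediately before blob) -> inert for the asked Order verdict: nothing fires
  renamed field owner to email in record Audit (alias owner declared on the renamed field) -> inert for the asked Order verdict: nothing fires

backward: COMPATIBLE []


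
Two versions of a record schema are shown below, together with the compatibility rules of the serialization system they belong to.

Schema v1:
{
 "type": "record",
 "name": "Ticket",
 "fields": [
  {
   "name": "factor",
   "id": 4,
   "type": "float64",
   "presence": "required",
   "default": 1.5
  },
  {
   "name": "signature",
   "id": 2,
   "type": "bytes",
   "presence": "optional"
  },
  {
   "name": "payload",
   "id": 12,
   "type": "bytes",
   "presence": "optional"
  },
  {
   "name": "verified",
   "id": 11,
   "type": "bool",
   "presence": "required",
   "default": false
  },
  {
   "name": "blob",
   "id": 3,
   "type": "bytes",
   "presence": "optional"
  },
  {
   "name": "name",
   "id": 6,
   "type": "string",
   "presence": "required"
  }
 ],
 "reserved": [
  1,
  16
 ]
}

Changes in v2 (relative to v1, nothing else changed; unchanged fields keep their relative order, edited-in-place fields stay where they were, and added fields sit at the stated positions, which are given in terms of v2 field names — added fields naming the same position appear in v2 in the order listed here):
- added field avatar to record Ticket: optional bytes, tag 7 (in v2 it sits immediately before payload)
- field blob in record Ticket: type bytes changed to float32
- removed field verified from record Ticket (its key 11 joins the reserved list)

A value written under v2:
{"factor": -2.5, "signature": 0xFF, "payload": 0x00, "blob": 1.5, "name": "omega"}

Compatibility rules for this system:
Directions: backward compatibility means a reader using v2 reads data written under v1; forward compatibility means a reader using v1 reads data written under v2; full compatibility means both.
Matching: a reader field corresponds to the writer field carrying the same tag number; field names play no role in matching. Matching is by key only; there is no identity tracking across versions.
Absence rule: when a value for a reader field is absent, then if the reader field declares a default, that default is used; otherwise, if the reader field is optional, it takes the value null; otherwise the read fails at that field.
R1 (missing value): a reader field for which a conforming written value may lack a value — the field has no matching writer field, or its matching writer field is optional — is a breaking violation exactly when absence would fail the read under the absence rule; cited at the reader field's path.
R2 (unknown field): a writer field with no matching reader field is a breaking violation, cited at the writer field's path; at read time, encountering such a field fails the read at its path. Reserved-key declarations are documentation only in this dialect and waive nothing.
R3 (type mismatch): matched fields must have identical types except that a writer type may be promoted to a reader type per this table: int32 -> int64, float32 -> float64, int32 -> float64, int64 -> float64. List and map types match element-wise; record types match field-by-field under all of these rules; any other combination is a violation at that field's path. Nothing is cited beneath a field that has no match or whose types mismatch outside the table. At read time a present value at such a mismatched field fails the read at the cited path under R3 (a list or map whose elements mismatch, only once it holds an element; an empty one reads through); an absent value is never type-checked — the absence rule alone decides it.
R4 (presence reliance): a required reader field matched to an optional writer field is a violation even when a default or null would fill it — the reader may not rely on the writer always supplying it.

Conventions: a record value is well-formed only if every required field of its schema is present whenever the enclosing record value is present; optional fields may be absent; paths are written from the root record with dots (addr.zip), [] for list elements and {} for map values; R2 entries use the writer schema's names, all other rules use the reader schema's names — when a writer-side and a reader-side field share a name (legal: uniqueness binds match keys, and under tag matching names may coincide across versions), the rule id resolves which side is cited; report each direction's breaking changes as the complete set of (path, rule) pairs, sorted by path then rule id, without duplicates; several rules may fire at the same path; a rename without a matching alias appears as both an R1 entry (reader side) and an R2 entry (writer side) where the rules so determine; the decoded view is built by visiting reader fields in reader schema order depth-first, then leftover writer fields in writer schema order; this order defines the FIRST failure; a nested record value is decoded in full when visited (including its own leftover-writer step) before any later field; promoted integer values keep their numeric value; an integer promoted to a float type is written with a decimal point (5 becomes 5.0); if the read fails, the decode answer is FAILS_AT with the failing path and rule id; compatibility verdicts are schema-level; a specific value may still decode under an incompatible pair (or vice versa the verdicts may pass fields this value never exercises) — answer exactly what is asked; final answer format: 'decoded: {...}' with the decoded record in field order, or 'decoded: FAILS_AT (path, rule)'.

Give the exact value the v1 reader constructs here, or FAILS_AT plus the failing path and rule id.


decoded: FAILS_AT (blob, R3)

in Ticket below, arrows point writer -> reader
decode walk for Ticket under reader schema v1:
  factor := -2.5
  signature := 0xFF
  payload := 0x00
  verified := false (no value, default fills)
  read fails at blob under R3
  => FAILS_AT (blob, R3)
the other Ticket changes do not affect what is asked:
  added field avatar to record Ticket: optional bytes, tag 7 (in v2 it sits immediately before payload) -> changes Ticket's schema-level verdicts only — the decode of this value is the same
  removed field verified from record Ticket (its key 11 joins the reserved list) -> changes Ticket's schema-level verdicts only — the decode of this value is the same
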